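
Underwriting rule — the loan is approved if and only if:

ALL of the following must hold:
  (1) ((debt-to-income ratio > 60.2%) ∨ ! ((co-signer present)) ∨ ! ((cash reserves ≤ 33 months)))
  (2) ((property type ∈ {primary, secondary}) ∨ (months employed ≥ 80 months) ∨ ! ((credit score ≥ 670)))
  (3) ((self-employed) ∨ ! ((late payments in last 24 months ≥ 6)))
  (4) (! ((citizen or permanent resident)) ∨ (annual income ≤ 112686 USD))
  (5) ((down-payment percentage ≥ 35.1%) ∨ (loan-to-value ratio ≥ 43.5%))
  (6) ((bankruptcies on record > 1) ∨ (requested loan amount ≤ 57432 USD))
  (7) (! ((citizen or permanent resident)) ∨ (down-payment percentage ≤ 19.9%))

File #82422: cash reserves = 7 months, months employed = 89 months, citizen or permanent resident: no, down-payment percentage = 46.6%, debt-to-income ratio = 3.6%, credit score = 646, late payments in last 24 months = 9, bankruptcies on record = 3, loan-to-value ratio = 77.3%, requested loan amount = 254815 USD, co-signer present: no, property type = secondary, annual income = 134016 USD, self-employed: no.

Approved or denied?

Denied

Atomic conditions:
  debt-to-income ratio > 60.2%: 3.6 > 60.2 is false
  co-signer present: no → false
  cash reserves ≤ 33 months: 7 ≤ 33 is true
  property type ∈ {primary, secondary}: secondary is in the set → true
  months employed ≥ 80 months: 89 ≥ 80 is true
  credit score ≥ 670: 646 ≥ 670 is false
  self-employed: no → false
  late payments in last 24 months ≥ 6: 9 ≥ 6 is true
  citizen or permanent resident: no → false
  annual income ≤ 112686 USD: 134016 ≤ 112686 is false
  down-payment percentage ≥ 35.1%: 46.6 ≥ 35.1 is true
  loan-to-value ratio ≥ 43.5%: 77.3 ≥ 43.5 is true
  bankruptcies on record > 1: 3 > 1 is true
  requested loan amount ≤ 57432 USD: 254815 ≤ 57432 is false
  down-payment percentage ≤ 19.9%: 46.6 ≤ 19.9 is false
Combine:
[1.2] NOT false = true
[1.3] NOT true = false
[1] false OR true OR false = true
[2.3] NOT false = true
[2] true OR true OR true = true
[3.2] NOT true = false
[3] false OR false = false
[4.1] NOT false = true
[4] true OR false = true
[5] true OR true = true
[6] true OR false = true
[7.1] NOT false = true
[7] true OR false = true
[root] true AND true AND false AND true AND true AND true AND true = false
Overall: false → denied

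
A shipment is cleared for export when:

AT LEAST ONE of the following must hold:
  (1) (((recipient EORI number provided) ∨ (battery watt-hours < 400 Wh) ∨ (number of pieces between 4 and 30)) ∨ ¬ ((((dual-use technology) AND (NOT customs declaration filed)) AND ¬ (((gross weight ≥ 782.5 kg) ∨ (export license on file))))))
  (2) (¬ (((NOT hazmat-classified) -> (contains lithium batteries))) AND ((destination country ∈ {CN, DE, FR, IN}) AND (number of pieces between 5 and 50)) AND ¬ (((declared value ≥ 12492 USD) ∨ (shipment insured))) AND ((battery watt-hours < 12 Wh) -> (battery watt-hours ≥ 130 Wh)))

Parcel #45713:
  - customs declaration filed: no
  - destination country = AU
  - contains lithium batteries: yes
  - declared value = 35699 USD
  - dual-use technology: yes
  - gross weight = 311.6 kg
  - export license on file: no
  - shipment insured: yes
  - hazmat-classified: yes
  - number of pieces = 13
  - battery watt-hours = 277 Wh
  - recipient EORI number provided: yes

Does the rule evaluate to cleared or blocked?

Atomic conditions:
  recipient EORI number provided: yes → true
  battery watt-hours < 400 Wh: 277 < 400 is true
  number of pieces between 4 and 30: 13 in [4, 30] is true
  dual-use technology: yes → true
  NOT customs declaration filed: no → true
  gross weight ≥ 782.5 kg: 311.6 ≥ 782.5 is false
  export license on file: no → false
  NOT hazmat-classified: yes → false
  contains lithium batteries: yes → true
  destination country ∈ {CN, DE, FR, IN}: AU is not in the set → false
  number of pieces between 5 and 50: 13 in [5, 50] is true
  declared value ≥ 12492 USD: 35699 ≥ 12492 is true
  shipment insured: yes → true
  battery watt-hours < 12 Wh: 277 < 12 is false
  battery watt-hours ≥ 130 Wh: 277 ≥ 130 is true
Combine:
[1.1] true OR true OR true = true
[1.2.1.1] true AND true = true
[1.2.1.2.1] false OR false = false
[1.2.1.2] NOT false = true
[1.2.1] true AND true = true
[1.2] NOT true = false
[1] true OR false = true
[2.1.1] false → true (antecedent false ⇒ implication holds) = true
[2.1] NOT true = false
[2.2] false AND true = false
[2.3.1] true OR true = true
[2.3] NOT true = false
[2.4] false → true (antecedent false ⇒ implication holds) = true
[2] false AND false AND false AND true = false
[root] true OR false = true
Overall: true → cleared

Cleared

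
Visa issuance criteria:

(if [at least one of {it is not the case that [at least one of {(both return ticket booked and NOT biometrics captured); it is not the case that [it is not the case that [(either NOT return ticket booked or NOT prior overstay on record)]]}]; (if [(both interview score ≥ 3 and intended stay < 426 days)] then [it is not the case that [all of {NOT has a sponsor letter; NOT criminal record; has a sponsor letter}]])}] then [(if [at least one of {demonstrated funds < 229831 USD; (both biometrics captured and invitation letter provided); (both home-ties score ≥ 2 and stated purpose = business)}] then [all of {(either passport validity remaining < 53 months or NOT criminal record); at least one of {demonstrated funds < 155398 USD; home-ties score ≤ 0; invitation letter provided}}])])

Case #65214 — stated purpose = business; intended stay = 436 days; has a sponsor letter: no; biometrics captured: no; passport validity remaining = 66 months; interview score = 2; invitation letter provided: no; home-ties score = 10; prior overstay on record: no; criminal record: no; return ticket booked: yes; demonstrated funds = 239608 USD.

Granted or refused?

Atomic conditions:
  return ticket booked: yes → true
  NOT biometrics captured: no → true
  NOT return ticket booked: yes → false
  NOT prior overstay on record: no → true
  interview score ≥ 3: 2 ≥ 3 is false
  intended stay < 426 days: 436 < 426 is false
  NOT has a sponsor letter: no → true
  NOT criminal record: no → true
  has a sponsor letter: no → false
  demonstrated funds < 229831 USD: 239608 < 229831 is false
  biometrics captured: no → false
  invitation letter provided: no → false
  home-ties score ≥ 2: 10 ≥ 2 is true
  stated purpose = business: business == business is true
  passport validity remaining < 53 months: 66 < 53 is false
  demonstrated funds < 155398 USD: 239608 < 155398 is false
  home-ties score ≤ 0: 10 ≤ 0 is false
Combine:
[1.1.1.1] true AND true = true
[1.1.1.2.1.1] false OR true = true
[1.1.1.2.1] NOT true = false
[1.1.1.2] NOT false = true
[1.1.1] true OR true = true
[1.1] NOT true = false
[1.2.1] false AND false = false
[1.2.2.1] true AND true AND false = false
[1.2.2] NOT false = true
[1.2] false → true (antecedent false ⇒ implication holds) = true
[1] false OR true = true
[2.1.2] false AND false = false
[2.1.3] true AND true = true
[2.1] false OR false OR true = true
[2.2.1] false OR true = true
[2.2.2] false OR false OR false = false
[2.2] true AND false = false
[2] true → false = false
[root] true → false = false
Overall: false → refused

Refused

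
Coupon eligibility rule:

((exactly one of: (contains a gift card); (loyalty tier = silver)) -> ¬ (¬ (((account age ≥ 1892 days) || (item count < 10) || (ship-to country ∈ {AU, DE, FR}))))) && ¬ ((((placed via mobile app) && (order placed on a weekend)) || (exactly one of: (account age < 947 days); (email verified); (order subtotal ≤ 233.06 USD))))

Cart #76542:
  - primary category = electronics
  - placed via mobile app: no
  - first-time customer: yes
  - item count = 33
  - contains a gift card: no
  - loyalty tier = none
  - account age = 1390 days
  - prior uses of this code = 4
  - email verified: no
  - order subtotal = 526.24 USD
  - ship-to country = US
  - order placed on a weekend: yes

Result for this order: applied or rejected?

Applied

Atomic conditions:
  contains a gift card: no → false
  loyalty tier = silver: none == silver is false
  account age ≥ 1892 days: 1390 ≥ 1892 is false
  item count < 10: 33 < 10 is false
  ship-to country ∈ {AU, DE, FR}: US is not in the set → false
  placed via mobile app: no → false
  order placed on a weekend: yes → true
  account age < 947 days: 1390 < 947 is false
  email verified: no → false
  order subtotal ≤ 233.06 USD: 526.24 ≤ 233.06 is false
Combine:
[1.1] exactly-one(false, false) = false
[1.2.1.1] false OR false OR false = false
[1.2.1] NOT false = true
[1.2] NOT true = false
[1] false → false (antecedent false ⇒ implication holds) = true
[2.1.1] false AND true = false
[2.1.2] exactly-one(false, false, false) = false
[2.1] false OR false = false
[2] NOT false = true
[root] true AND true = true
Overall: true → applied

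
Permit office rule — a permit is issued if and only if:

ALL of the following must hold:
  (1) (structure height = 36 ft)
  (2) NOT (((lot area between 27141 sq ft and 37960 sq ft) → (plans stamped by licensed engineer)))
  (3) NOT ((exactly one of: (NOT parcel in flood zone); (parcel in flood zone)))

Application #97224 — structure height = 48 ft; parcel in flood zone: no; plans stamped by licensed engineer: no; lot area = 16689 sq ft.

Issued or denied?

Atomic conditions:
  structure height = 36 ft: 48 == 36 is false
  lot area between 27141 sq ft and 37960 sq ft: 16689 in [27141, 37960] is false
  plans stamped by licensed engineer: no → false
  NOT parcel in flood zone: no → true
  parcel in flood zone: no → false
Combine:
[2.1] false → false (antecedent false ⇒ implication holds) = true
[2] NOT true = false
[3.1] exactly-one(true, false) = true
[3] NOT true = false
[root] false AND false AND false = false
Overall: false → denied

Denied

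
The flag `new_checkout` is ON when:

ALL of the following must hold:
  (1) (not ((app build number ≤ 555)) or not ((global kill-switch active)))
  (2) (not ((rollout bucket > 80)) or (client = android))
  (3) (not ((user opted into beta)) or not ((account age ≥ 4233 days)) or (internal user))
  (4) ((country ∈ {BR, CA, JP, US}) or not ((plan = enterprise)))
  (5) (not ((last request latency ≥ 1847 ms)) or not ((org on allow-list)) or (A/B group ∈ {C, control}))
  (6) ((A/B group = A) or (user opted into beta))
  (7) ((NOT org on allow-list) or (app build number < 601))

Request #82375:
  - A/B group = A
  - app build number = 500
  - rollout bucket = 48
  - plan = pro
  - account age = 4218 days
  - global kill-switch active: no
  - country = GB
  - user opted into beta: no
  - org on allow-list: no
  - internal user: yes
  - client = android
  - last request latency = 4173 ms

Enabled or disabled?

Atomic conditions:
  app build number ≤ 555: 500 ≤ 555 is true
  global kill-switch active: no → false
  rollout bucket > 80: 48 > 80 is false
  client = android: android == android is true
  user opted into beta: no → false
  account age ≥ 4233 days: 4218 ≥ 4233 is false
  internal user: yes → true
  country ∈ {BR, CA, JP, US}: GB is not in the set → false
  plan = enterprise: pro == enterprise is false
  last request latency ≥ 1847 ms: 4173 ≥ 1847 is true
  org on allow-list: no → false
  A/B group ∈ {C, control}: A is not in the set → false
  A/B group = A: A == A is true
  NOT org on allow-list: no → true
  app build number < 601: 500 < 601 is true
Combine:
[1.1] NOT true = false
[1.2] NOT false = true
[1] false OR true = true
[2.1] NOT false = true
[2] true OR true = true
[3.1] NOT false = true
[3.2] NOT false = true
[3] true OR true OR true = true
[4.2] NOT false = true
[4] false OR true = true
[5.1] NOT true = false
[5.2] NOT false = true
[5] false OR true OR false = true
[6] true OR false = true
[7] true OR true = true
[root] true AND true AND true AND true AND true AND true AND true = true
Overall: true → enabled

Enabled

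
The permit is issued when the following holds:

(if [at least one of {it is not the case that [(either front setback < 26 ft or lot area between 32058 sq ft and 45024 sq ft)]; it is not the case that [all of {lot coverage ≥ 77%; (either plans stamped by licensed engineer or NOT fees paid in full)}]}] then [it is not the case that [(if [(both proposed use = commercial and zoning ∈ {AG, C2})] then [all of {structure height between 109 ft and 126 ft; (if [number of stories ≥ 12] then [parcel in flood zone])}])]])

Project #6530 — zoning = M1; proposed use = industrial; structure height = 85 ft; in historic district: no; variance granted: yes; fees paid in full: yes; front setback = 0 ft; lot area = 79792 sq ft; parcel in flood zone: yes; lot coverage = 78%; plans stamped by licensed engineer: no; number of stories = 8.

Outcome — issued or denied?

Denied

Atomic conditions:
  front setback < 26 ft: 0 < 26 is true
  lot area between 32058 sq ft and 45024 sq ft: 79792 in [32058, 45024] is false
  lot coverage ≥ 77%: 78 ≥ 77 is true
  plans stamped by licensed engineer: no → false
  NOT fees paid in full: yes → false
  proposed use = commercial: industrial == commercial is false
  zoning ∈ {AG, C2}: M1 is not in the set → false
  structure height between 109 ft and 126 ft: 85 in [109, 126] is false
  number of stories ≥ 12: 8 ≥ 12 is false
  parcel in flood zone: yes → true
Combine:
[1.1.1] true OR false = true
[1.1] NOT true = false
[1.2.1.2] false OR false = false
[1.2.1] true AND false = false
[1.2] NOT false = true
[1] false OR true = true
[2.1.1] false AND false = false
[2.1.2.2] false → true (antecedent false ⇒ implication holds) = true
[2.1.2] false AND true = false
[2.1] false → false (antecedent false ⇒ implication holds) = true
[2] NOT true = false
[root] true → false = false
Overall: false → denied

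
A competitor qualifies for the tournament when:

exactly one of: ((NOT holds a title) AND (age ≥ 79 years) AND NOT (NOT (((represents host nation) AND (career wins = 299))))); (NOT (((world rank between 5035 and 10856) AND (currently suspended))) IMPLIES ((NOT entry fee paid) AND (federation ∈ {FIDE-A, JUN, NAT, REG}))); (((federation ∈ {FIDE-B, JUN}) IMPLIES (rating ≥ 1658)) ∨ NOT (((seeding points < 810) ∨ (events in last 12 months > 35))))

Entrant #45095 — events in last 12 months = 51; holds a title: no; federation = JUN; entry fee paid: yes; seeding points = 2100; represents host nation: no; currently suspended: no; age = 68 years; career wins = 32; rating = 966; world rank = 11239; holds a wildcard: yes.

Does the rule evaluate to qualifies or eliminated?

Atomic conditions:
  NOT holds a title: no → true
  age ≥ 79 years: 68 ≥ 79 is false
  represents host nation: no → false
  career wins = 299: 32 == 299 is false
  world rank between 5035 and 10856: 11239 in [5035, 10856] is false
  currently suspended: no → false
  NOT entry fee paid: yes → false
  federation ∈ {FIDE-A, JUN, NAT, REG}: JUN is in the set → true
  federation ∈ {FIDE-B, JUN}: JUN is in the set → true
  rating ≥ 1658: 966 ≥ 1658 is false
  seeding points < 810: 2100 < 810 is false
  events in last 12 months > 35: 51 > 35 is true
Combine:
[1.3.1.1] false AND false = false
[1.3.1] NOT false = true
[1.3] NOT true = false
[1] true AND false AND false = false
[2.1.1] false AND false = false
[2.1] NOT false = true
[2.2] false AND true = false
[2] true → false = false
[3.1] true → false = false
[3.2.1] false OR true = true
[3.2] NOT true = false
[3] false OR false = false
[root] exactly-one(false, false, false) = false
Overall: false → eliminated

Eliminated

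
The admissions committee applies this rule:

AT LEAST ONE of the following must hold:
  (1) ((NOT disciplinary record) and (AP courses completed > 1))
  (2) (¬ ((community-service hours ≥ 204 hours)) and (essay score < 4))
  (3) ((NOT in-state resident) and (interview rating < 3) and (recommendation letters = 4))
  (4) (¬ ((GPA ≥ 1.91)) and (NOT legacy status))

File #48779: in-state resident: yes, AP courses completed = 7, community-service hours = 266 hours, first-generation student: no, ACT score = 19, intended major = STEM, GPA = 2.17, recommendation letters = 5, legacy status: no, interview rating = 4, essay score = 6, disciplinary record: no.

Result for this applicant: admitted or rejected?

Admitted

Atomic conditions:
  NOT disciplinary record: no → true
  AP courses completed > 1: 7 > 1 is true
  community-service hours ≥ 204 hours: 266 ≥ 204 is true
  essay score < 4: 6 < 4 is false
  NOT in-state resident: yes → false
  interview rating < 3: 4 < 3 is false
  recommendation letters = 4: 5 == 4 is false
  GPA ≥ 1.91: 2.17 ≥ 1.91 is true
  NOT legacy status: no → true
Combine:
[1] true AND true = true
[2.1] NOT true = false
[2] false AND false = false
[3] false AND false AND false = false
[4.1] NOT true = false
[4] false AND true = false
[root] true OR false OR false OR false = true
Overall: true → admitted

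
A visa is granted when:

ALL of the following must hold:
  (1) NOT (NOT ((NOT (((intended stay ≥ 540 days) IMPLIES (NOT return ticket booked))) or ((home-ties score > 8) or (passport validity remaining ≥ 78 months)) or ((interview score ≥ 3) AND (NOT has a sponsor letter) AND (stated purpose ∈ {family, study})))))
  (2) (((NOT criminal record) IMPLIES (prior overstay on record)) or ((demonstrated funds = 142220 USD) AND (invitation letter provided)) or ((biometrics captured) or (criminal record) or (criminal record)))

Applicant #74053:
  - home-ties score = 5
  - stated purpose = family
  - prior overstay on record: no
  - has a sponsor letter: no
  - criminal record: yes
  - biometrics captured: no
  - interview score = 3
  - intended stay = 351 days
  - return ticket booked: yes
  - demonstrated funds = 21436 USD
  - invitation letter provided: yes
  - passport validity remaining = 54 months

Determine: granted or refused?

Granted

Atomic conditions:
  intended stay ≥ 540 days: 351 ≥ 540 is false
  NOT return ticket booked: yes → false
  home-ties score > 8: 5 > 8 is false
  passport validity remaining ≥ 78 months: 54 ≥ 78 is false
  interview score ≥ 3: 3 ≥ 3 is true
  NOT has a sponsor letter: no → true
  stated purpose ∈ {family, study}: family is in the set → true
  NOT criminal record: yes → false
  prior overstay on record: no → false
  demonstrated funds = 142220 USD: 21436 == 142220 is false
  invitation letter provided: yes → true
  biometrics captured: no → false
  criminal record: yes → true
Combine:
[1.1.1.1.1] false → false (antecedent false ⇒ implication holds) = true
[1.1.1.1] NOT true = false
[1.1.1.2] false OR false = false
[1.1.1.3] true AND true AND true = true
[1.1.1] false OR false OR true = true
[1.1] NOT true = false
[1] NOT false = true
[2.1] false → false (antecedent false ⇒ implication holds) = true
[2.2] false AND true = false
[2.3] false OR true OR true = true
[2] true OR false OR true = true
[root] true AND true = true
Overall: true → granted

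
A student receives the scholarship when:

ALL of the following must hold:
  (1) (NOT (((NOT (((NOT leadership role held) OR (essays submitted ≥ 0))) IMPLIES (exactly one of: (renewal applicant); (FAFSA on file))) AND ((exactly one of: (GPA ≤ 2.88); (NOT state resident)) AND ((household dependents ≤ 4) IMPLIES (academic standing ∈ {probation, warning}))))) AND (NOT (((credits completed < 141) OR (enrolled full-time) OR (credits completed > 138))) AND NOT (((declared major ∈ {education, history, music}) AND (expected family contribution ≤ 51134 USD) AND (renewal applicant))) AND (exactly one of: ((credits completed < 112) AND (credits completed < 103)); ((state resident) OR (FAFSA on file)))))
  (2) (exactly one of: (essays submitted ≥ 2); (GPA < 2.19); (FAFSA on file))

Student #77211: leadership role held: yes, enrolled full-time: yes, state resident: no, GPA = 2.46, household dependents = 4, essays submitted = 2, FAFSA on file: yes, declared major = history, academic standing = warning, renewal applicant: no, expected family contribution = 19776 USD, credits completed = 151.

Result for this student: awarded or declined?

Atomic conditions:
  NOT leadership role held: yes → false
  essays submitted ≥ 0: 2 ≥ 0 is true
  renewal applicant: no → false
  FAFSA on file: yes → true
  GPA ≤ 2.88: 2.46 ≤ 2.88 is true
  NOT state resident: no → true
  household dependents ≤ 4: 4 ≤ 4 is true
  academic standing ∈ {probation, warning}: warning is in the set → true
  credits completed < 141: 151 < 141 is false
  enrolled full-time: yes → true
  credits completed > 138: 151 > 138 is true
  declared major ∈ {education, history, music}: history is in the set → true
  expected family contribution ≤ 51134 USD: 19776 ≤ 51134 is true
  credits completed < 112: 151 < 112 is false
  credits completed < 103: 151 < 103 is false
  state resident: no → false
  essays submitted ≥ 2: 2 ≥ 2 is true
  GPA < 2.19: 2.46 < 2.19 is false
Combine:
[1.1.1.1.1.1] false OR true = true
[1.1.1.1.1] NOT true = false
[1.1.1.1.2] exactly-one(false, true) = true
[1.1.1.1] false → true (antecedent false ⇒ implication holds) = true
[1.1.1.2.1] exactly-one(true, true) = false
[1.1.1.2.2] true → true = true
[1.1.1.2] false AND true = false
[1.1.1] true AND false = false
[1.1] NOT false = true
[1.2.1.1] false OR true OR true = true
[1.2.1] NOT true = false
[1.2.2.1] true AND true AND false = false
[1.2.2] NOT false = true
[1.2.3.1] false AND false = false
[1.2.3.2] false OR true = true
[1.2.3] exactly-one(false, true) = true
[1.2] false AND true AND true = false
[1] true AND false = false
[2] exactly-one(true, false, true) = false
[root] false AND false = false
Overall: false → declined

Declined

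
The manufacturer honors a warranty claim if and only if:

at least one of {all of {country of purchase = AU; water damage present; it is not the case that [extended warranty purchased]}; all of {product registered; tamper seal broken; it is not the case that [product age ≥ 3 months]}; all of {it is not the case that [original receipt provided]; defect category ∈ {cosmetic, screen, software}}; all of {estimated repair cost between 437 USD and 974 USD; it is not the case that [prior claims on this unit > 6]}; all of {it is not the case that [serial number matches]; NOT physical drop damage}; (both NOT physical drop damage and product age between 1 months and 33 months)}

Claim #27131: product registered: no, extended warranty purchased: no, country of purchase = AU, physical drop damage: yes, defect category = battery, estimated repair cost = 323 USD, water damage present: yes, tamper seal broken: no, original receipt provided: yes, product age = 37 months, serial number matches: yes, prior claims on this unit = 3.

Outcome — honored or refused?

Atomic conditions:
  country of purchase = AU: AU == AU is true
  water damage present: yes → true
  extended warranty purchased: no → false
  product registered: no → false
  tamper seal broken: no → false
  product age ≥ 3 months: 37 ≥ 3 is true
  original receipt provided: yes → true
  defect category ∈ {cosmetic, screen, software}: battery is not in the set → false
  estimated repair cost between 437 USD and 974 USD: 323 in [437, 974] is false
  prior claims on this unit > 6: 3 > 6 is false
  serial number matches: yes → true
  NOT physical drop damage: yes → false
  product age between 1 months and 33 months: 37 in [1, 33] is false
Combine:
[1.3] NOT false = true
[1] true AND true AND true = true
[2.3] NOT true = false
[2] false AND false AND false = false
[3.1] NOT true = false
[3] false AND false = false
[4.2] NOT false = true
[4] false AND true = false
[5.1] NOT true = false
[5] false AND false = false
[6] false AND false = false
[root] true OR false OR false OR false OR false OR false = true
Overall: true → honored

Honored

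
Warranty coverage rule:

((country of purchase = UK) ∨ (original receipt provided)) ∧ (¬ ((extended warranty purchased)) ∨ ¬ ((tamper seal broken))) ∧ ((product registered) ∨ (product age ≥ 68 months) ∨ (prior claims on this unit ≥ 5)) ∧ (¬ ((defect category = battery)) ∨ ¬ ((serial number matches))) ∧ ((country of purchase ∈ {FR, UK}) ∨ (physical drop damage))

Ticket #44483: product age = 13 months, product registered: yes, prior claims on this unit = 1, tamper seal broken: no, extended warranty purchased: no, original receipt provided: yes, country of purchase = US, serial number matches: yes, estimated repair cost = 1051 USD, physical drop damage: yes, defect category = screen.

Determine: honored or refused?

Atomic conditions:
  country of purchase = UK: US == UK is false
  original receipt provided: yes → true
  extended warranty purchased: no → false
  tamper seal broken: no → false
  product registered: yes → true
  product age ≥ 68 months: 13 ≥ 68 is false
  prior claims on this unit ≥ 5: 1 ≥ 5 is false
  defect category = battery: screen == battery is false
  serial number matches: yes → true
  country of purchase ∈ {FR, UK}: US is not in the set → false
  physical drop damage: yes → true
Combine:
[1] false OR true = true
[2.1] NOT false = true
[2.2] NOT false = true
[2] true OR true = true
[3] true OR false OR false = true
[4.1] NOT false = true
[4.2] NOT true = false
[4] true OR false = true
[5] false OR true = true
[root] true AND true AND true AND true AND true = true
Overall: true → honored

Honored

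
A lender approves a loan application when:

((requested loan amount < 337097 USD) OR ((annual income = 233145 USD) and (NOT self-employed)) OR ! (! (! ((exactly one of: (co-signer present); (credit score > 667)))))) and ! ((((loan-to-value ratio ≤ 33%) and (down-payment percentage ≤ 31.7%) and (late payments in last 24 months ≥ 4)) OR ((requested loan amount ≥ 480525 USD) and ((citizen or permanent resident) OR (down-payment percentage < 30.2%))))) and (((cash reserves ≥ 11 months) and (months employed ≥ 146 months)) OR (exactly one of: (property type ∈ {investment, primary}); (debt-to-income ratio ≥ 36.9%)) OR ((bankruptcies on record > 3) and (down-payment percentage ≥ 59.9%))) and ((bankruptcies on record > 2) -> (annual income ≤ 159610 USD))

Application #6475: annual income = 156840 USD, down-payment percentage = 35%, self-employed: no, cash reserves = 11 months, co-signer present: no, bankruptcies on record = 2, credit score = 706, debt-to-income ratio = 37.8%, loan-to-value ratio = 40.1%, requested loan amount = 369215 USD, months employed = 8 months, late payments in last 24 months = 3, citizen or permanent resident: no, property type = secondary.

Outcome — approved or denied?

Denied

Atomic conditions:
  requested loan amount < 337097 USD: 369215 < 337097 is false
  annual income = 233145 USD: 156840 == 233145 is false
  NOT self-employed: no → true
  co-signer present: no → false
  credit score > 667: 706 > 667 is true
  loan-to-value ratio ≤ 33%: 40.1 ≤ 33 is false
  down-payment percentage ≤ 31.7%: 35 ≤ 31.7 is false
  late payments in last 24 months ≥ 4: 3 ≥ 4 is false
  requested loan amount ≥ 480525 USD: 369215 ≥ 480525 is false
  citizen or permanent resident: no → false
  down-payment percentage < 30.2%: 35 < 30.2 is false
  cash reserves ≥ 11 months: 11 ≥ 11 is true
  months employed ≥ 146 months: 8 ≥ 146 is false
  property type ∈ {investment, primary}: secondary is not in the set → false
  debt-to-income ratio ≥ 36.9%: 37.8 ≥ 36.9 is true
  bankruptcies on record > 3: 2 > 3 is false
  down-payment percentage ≥ 59.9%: 35 ≥ 59.9 is false
  bankruptcies on record > 2: 2 > 2 is false
  annual income ≤ 159610 USD: 156840 ≤ 159610 is true
Combine:
[1.2] false AND true = false
[1.3.1.1.1] exactly-one(false, true) = true
[1.3.1.1] NOT true = false
[1.3.1] NOT false = true
[1.3] NOT true = false
[1] false OR false OR false = false
[2.1.1] false AND false AND false = false
[2.1.2.2] false OR false = false
[2.1.2] false AND false = false
[2.1] false OR false = false
[2] NOT false = true
[3.1] true AND false = false
[3.2] exactly-one(false, true) = true
[3.3] false AND false = false
[3] false OR true OR false = true
[4] false → true (antecedent false ⇒ implication holds) = true
[root] false AND true AND true AND true = false
Overall: false → denied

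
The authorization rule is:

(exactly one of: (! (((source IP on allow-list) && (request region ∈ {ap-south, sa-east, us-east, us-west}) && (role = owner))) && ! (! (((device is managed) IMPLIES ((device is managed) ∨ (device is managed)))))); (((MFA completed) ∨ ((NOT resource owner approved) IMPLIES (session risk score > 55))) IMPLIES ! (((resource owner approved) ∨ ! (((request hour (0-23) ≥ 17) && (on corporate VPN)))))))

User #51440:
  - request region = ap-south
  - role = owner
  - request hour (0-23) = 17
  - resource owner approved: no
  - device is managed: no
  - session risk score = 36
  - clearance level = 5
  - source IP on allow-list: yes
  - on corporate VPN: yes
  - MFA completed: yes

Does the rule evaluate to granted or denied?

Atomic conditions:
  source IP on allow-list: yes → true
  request region ∈ {ap-south, sa-east, us-east, us-west}: ap-south is in the set → true
  role = owner: owner == owner is true
  device is managed: no → false
  MFA completed: yes → true
  NOT resource owner approved: no → true
  session risk score > 55: 36 > 55 is false
  resource owner approved: no → false
  request hour (0-23) ≥ 17: 17 ≥ 17 is true
  on corporate VPN: yes → true
Combine:
[1.1.1] true AND true AND true = true
[1.1] NOT true = false
[1.2.1.1.2] false OR false = false
[1.2.1.1] false → false (antecedent false ⇒ implication holds) = true
[1.2.1] NOT true = false
[1.2] NOT false = true
[1] false AND true = false
[2.1.2] true → false = false
[2.1] true OR false = true
[2.2.1.2.1] true AND true = true
[2.2.1.2] NOT true = false
[2.2.1] false OR false = false
[2.2] NOT false = true
[2] true → true = true
[root] exactly-one(false, true) = true
Overall: true → granted

Granted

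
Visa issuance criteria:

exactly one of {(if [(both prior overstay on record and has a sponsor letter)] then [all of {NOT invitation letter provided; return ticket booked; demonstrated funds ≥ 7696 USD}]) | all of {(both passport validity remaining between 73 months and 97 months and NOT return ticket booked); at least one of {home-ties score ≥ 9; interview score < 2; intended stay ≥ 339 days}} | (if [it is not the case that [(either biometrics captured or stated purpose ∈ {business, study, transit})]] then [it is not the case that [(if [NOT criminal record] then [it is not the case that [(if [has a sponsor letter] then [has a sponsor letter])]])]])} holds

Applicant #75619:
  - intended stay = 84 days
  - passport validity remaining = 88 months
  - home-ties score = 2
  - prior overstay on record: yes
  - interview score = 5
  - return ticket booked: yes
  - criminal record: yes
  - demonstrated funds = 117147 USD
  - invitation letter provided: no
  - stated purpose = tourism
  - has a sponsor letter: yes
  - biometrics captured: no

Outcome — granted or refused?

Atomic conditions:
  prior overstay on record: yes → true
  has a sponsor letter: yes → true
  NOT invitation letter provided: no → true
  return ticket booked: yes → true
  demonstrated funds ≥ 7696 USD: 117147 ≥ 7696 is true
  passport validity remaining between 73 months and 97 months: 88 in [73, 97] is true
  NOT return ticket booked: yes → false
  home-ties score ≥ 9: 2 ≥ 9 is false
  interview score < 2: 5 < 2 is false
  intended stay ≥ 339 days: 84 ≥ 339 is false
  biometrics captured: no → false
  stated purpose ∈ {business, study, transit}: tourism is not in the set → false
  NOT criminal record: yes → false
Combine:
[1.1] true AND true = true
[1.2] true AND true AND true = true
[1] true → true = true
[2.1] true AND false = false
[2.2] false OR false OR false = false
[2] false AND false = false
[3.1.1] false OR false = false
[3.1] NOT false = true
[3.2.1.2.1] true → true = true
[3.2.1.2] NOT true = false
[3.2.1] false → false (antecedent false ⇒ implication holds) = true
[3.2] NOT true = false
[3] true → false = false
[root] exactly-one(true, false, false) = true
Overall: true → granted

Granted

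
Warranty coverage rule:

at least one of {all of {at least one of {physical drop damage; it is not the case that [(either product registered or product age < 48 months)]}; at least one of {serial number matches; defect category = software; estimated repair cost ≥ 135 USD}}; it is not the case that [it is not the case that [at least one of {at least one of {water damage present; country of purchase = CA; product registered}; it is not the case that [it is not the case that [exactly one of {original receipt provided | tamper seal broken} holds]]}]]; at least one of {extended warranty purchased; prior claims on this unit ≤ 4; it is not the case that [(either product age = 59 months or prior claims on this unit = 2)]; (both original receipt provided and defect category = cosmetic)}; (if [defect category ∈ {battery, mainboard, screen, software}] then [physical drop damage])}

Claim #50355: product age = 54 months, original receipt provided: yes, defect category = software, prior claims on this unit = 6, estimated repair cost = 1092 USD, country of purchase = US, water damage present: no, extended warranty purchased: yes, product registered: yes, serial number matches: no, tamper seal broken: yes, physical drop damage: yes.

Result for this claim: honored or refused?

Honored

Atomic conditions:
  physical drop damage: yes → true
  product registered: yes → true
  product age < 48 months: 54 < 48 is false
  serial number matches: no → false
  defect category = software: software == software is true
  estimated repair cost ≥ 135 USD: 1092 ≥ 135 is true
  water damage present: no → false
  country of purchase = CA: US == CA is false
  original receipt provided: yes → true
  tamper seal broken: yes → true
  extended warranty purchased: yes → true
  prior claims on this unit ≤ 4: 6 ≤ 4 is false
  product age = 59 months: 54 == 59 is false
  prior claims on this unit = 2: 6 == 2 is false
  defect category = cosmetic: software == cosmetic is false
  defect category ∈ {battery, mainboard, screen, software}: software is in the set → true
Combine:
[1.1.2.1] true OR false = true
[1.1.2] NOT true = false
[1.1] true OR false = true
[1.2] false OR true OR true = true
[1] true AND true = true
[2.1.1.1] false OR false OR true = true
[2.1.1.2.1.1] exactly-one(true, true) = false
[2.1.1.2.1] NOT false = true
[2.1.1.2] NOT true = false
[2.1.1] true OR false = true
[2.1] NOT true = false
[2] NOT false = true
[3.3.1] false OR false = false
[3.3] NOT false = true
[3.4] true AND false = false
[3] true OR false OR true OR false = true
[4] true → true = true
[root] true OR true OR true OR true = true
Overall: true → honored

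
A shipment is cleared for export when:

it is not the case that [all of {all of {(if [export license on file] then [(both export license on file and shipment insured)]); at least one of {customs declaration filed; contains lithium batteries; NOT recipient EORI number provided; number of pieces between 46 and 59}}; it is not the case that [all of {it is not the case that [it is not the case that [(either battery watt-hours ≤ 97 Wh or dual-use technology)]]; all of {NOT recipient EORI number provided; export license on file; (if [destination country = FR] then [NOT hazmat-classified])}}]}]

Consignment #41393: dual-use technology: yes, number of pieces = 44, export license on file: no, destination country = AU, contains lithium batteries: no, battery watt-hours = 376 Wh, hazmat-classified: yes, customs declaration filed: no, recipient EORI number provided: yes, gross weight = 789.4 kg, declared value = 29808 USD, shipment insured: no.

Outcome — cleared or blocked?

Cleared

Atomic conditions:
  export license on file: no → false
  shipment insured: no → false
  customs declaration filed: no → false
  contains lithium batteries: no → false
  NOT recipient EORI number provided: yes → false
  number of pieces between 46 and 59: 44 in [46, 59] is false
  battery watt-hours ≤ 97 Wh: 376 ≤ 97 is false
  dual-use technology: yes → true
  destination country = FR: AU == FR is false
  NOT hazmat-classified: yes → false
Combine:
[1.1.1.2] false AND false = false
[1.1.1] false → false (antecedent false ⇒ implication holds) = true
[1.1.2] false OR false OR false OR false = false
[1.1] true AND false = false
[1.2.1.1.1.1] false OR true = true
[1.2.1.1.1] NOT true = false
[1.2.1.1] NOT false = true
[1.2.1.2.3] false → false (antecedent false ⇒ implication holds) = true
[1.2.1.2] false AND false AND true = false
[1.2.1] true AND false = false
[1.2] NOT false = true
[1] false AND true = false
[root] NOT false = true
Overall: true → cleared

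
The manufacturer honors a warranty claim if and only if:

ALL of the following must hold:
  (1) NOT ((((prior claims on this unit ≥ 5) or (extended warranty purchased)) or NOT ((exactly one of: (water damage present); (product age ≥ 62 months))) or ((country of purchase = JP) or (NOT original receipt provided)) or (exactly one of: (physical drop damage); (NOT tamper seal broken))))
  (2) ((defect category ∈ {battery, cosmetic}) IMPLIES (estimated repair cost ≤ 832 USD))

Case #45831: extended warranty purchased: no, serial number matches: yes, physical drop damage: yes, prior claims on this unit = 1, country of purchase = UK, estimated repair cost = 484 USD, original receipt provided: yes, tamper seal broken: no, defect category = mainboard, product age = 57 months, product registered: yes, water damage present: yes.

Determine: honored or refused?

Atomic conditions:
  prior claims on this unit ≥ 5: 1 ≥ 5 is false
  extended warranty purchased: no → false
  water damage present: yes → true
  product age ≥ 62 months: 57 ≥ 62 is false
  country of purchase = JP: UK == JP is false
  NOT original receipt provided: yes → false
  physical drop damage: yes → true
  NOT tamper seal broken: no → true
  defect category ∈ {battery, cosmetic}: mainboard is not in the set → false
  estimated repair cost ≤ 832 USD: 484 ≤ 832 is true
Combine:
[1.1.1] false OR false = false
[1.1.2.1] exactly-one(true, false) = true
[1.1.2] NOT true = false
[1.1.3] false OR false = false
[1.1.4] exactly-one(true, true) = false
[1.1] false OR false OR false OR false = false
[1] NOT false = true
[2] false → true (antecedent false ⇒ implication holds) = true
[root] true AND true = true
Overall: true → honored

Honored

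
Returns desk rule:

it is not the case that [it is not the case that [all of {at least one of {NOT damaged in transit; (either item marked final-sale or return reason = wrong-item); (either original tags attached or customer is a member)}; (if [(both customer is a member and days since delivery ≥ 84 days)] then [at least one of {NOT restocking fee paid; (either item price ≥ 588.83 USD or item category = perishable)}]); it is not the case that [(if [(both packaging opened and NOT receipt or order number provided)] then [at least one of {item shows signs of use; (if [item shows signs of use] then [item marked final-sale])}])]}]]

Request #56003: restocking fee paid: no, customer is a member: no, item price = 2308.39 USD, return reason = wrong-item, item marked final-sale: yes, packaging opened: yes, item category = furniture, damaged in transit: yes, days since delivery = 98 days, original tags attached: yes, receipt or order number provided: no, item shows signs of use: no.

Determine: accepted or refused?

Refused

Atomic conditions:
  NOT damaged in transit: yes → false
  item marked final-sale: yes → true
  return reason = wrong-item: wrong-item == wrong-item is true
  original tags attached: yes → true
  customer is a member: no → false
  days since delivery ≥ 84 days: 98 ≥ 84 is true
  NOT restocking fee paid: no → true
  item price ≥ 588.83 USD: 2308.39 ≥ 588.83 is true
  item category = perishable: furniture == perishable is false
  packaging opened: yes → true
  NOT receipt or order number provided: no → true
  item shows signs of use: no → false
Combine:
[1.1.1.2] true OR true = true
[1.1.1.3] true OR false = true
[1.1.1] false OR true OR true = true
[1.1.2.1] false AND true = false
[1.1.2.2.2] true OR false = true
[1.1.2.2] true OR true = true
[1.1.2] false → true (antecedent false ⇒ implication holds) = true
[1.1.3.1.1] true AND true = true
[1.1.3.1.2.2] false → true (antecedent false ⇒ implication holds) = true
[1.1.3.1.2] false OR true = true
[1.1.3.1] true → true = true
[1.1.3] NOT true = false
[1.1] true AND true AND false = false
[1] NOT false = true
[root] NOT true = false
Overall: false → refused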